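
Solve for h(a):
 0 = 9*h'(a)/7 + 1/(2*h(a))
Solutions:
 h(a) = -sqrt(C1 - 7*a)/3
 h(a) = sqrt(C1 - 7*a)/3


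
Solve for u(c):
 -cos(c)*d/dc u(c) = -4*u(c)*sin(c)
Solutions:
 u(c) = C1/cos(c)^4


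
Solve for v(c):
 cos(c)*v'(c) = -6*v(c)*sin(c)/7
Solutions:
 v(c) = C1*cos(c)^(6/7)


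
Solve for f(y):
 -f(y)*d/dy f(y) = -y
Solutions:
 f(y) = -sqrt(C1 + y^2)
 f(y) = sqrt(C1 + y^2)


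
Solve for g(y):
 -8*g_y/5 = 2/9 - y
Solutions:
 g(y) = C1 + 5*y^2/16 - 5*y/36


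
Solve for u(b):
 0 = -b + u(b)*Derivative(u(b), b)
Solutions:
 u(b) = -sqrt(C1 + b^2)
 u(b) = sqrt(C1 + b^2)


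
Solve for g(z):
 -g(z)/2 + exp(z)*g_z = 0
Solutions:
 g(z) = C1*exp(-exp(-z)/2)


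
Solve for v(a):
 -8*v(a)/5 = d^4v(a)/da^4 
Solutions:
 v(a) = (C1*sin(2^(1/4)*5^(3/4)*a/5) + C2*cos(2^(1/4)*5^(3/4)*a/5))*exp(-2^(1/4)*5^(3/4)*a/5) + (C3*sin(2^(1/4)*5^(3/4)*a/5) + C4*cos(2^(1/4)*5^(3/4)*a/5))*exp(2^(1/4)*5^(3/4)*a/5)


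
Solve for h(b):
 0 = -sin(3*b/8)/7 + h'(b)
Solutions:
 h(b) = C1 - 8*cos(3*b/8)/21


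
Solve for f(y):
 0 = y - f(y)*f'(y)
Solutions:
 f(y) = -sqrt(C1 + y^2)
 f(y) = sqrt(C1 + y^2)


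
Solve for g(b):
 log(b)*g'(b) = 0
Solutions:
 g(b) = C1


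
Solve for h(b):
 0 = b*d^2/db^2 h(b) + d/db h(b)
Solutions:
 h(b) = C1 + C2*log(b)


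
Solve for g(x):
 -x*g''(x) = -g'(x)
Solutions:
 g(x) = C1 + C2*x^2


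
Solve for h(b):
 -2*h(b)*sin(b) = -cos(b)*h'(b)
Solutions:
 h(b) = C1/cos(b)^2


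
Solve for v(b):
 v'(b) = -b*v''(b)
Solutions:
 v(b) = C1 + C2*log(b)


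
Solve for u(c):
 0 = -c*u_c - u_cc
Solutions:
 u(c) = C1 + C2*erf(sqrt(2)*c/2)


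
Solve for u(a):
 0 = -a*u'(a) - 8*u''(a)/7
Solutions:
 u(a) = C1 + C2*erf(sqrt(7)*a/4)


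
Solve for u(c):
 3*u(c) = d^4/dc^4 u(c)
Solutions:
 u(c) = C1*exp(-3^(1/4)*c) + C2*exp(3^(1/4)*c) + C3*sin(3^(1/4)*c) + C4*cos(3^(1/4)*c)


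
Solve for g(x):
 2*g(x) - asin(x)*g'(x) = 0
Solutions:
 g(x) = C1*exp(2*Integral(1/asin(x), x))


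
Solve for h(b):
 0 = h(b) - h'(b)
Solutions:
 h(b) = C1*exp(b)


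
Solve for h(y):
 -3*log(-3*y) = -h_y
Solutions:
 h(y) = C1 + 3*y*log(-y) + 3*y*(-1 + log(3))


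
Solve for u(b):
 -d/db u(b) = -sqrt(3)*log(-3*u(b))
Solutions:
 -sqrt(3)*Integral(1/(log(-_y) + log(3)), (_y, u(b)))/3 = C1 - b


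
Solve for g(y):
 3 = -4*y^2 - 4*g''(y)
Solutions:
 g(y) = C1 + C2*y - y^4/12 - 3*y^2/8


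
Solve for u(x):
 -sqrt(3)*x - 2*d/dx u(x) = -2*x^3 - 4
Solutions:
 u(x) = C1 + x^4/4 - sqrt(3)*x^2/4 + 2*x


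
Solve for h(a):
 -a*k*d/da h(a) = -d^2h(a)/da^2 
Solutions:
 h(a) = Piecewise((-sqrt(2)*sqrt(pi)*C1*erf(sqrt(2)*a*sqrt(-k)/2)/(2*sqrt(-k)) - C2, (k > 0) | (k < 0)), (-C1*a - C2, True))


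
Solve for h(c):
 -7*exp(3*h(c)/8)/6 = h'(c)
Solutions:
 h(c) = 8*log(1/(C1 + 7*c))/3 + 32*log(2)/3
 h(c) = 8*log(2^(1/3)*(-1 - sqrt(3)*I)*(1/(C1 + 7*c))^(1/3))
 h(c) = 8*log(2^(1/3)*(-1 + sqrt(3)*I)*(1/(C1 + 7*c))^(1/3))


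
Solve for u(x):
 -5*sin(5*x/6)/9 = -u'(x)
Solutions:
 u(x) = C1 - 2*cos(5*x/6)/3


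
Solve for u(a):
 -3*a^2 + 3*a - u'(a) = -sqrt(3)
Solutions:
 u(a) = C1 - a^3 + 3*a^2/2 + sqrt(3)*a


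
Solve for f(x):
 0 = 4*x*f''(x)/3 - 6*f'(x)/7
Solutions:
 f(x) = C1 + C2*x^(23/14)


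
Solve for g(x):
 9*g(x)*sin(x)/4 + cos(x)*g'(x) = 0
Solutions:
 g(x) = C1*cos(x)^(9/4)


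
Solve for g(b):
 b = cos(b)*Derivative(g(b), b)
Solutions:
 g(b) = C1 + Integral(b/cos(b), b)


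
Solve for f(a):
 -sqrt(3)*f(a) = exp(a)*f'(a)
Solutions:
 f(a) = C1*exp(sqrt(3)*exp(-a))


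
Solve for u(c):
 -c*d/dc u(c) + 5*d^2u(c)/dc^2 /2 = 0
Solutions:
 u(c) = C1 + C2*erfi(sqrt(5)*c/5)


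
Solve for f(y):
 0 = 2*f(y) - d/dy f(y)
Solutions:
 f(y) = C1*exp(2*y)


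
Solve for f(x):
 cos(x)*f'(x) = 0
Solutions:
 f(x) = C1


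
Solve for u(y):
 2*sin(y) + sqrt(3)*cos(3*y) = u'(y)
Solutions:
 u(y) = C1 + sqrt(3)*sin(3*y)/3 - 2*cos(y)


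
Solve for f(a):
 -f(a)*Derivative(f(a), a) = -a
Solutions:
 f(a) = -sqrt(C1 + a^2)
 f(a) = sqrt(C1 + a^2)


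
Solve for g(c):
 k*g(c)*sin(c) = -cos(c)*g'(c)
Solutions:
 g(c) = C1*exp(k*log(cos(c)))


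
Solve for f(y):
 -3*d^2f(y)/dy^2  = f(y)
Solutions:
 f(y) = C1*sin(sqrt(3)*y/3) + C2*cos(sqrt(3)*y/3)


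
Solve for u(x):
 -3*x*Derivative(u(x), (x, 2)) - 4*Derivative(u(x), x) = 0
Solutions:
 u(x) = C1 + C2/x^(1/3)


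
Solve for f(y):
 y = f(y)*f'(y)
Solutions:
 f(y) = -sqrt(C1 + y^2)
 f(y) = sqrt(C1 + y^2)


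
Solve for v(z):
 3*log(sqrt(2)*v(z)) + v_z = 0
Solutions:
 2*Integral(1/(2*log(_y) + log(2)), (_y, v(z)))/3 = C1 - z


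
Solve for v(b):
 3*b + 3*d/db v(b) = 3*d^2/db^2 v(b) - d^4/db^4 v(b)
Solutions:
 v(b) = C1 + C2*exp(2^(1/3)*b*(2/(sqrt(5) + 3)^(1/3) + 2^(1/3)*(sqrt(5) + 3)^(1/3))/4)*sin(2^(1/3)*sqrt(3)*b*(-2^(1/3)*(sqrt(5) + 3)^(1/3) + 2/(sqrt(5) + 3)^(1/3))/4) + C3*exp(2^(1/3)*b*(2/(sqrt(5) + 3)^(1/3) + 2^(1/3)*(sqrt(5) + 3)^(1/3))/4)*cos(2^(1/3)*sqrt(3)*b*(-2^(1/3)*(sqrt(5) + 3)^(1/3) + 2/(sqrt(5) + 3)^(1/3))/4) + C4*exp(-2^(1/3)*b*((sqrt(5) + 3)^(-1/3) + 2^(1/3)*(sqrt(5) + 3)^(1/3)/2)) - b^2/2 - b


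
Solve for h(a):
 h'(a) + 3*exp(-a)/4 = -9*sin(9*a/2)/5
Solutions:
 h(a) = C1 + 2*cos(9*a/2)/5 + 3*exp(-a)/4


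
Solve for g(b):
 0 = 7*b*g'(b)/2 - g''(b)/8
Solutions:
 g(b) = C1 + C2*erfi(sqrt(14)*b)


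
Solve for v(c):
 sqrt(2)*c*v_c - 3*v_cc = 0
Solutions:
 v(c) = C1 + C2*erfi(2^(3/4)*sqrt(3)*c/6)


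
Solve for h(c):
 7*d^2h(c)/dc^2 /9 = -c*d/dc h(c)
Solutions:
 h(c) = C1 + C2*erf(3*sqrt(14)*c/14)


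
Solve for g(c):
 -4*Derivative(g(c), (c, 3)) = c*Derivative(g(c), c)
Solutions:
 g(c) = C1 + Integral(C2*airyai(-2^(1/3)*c/2) + C3*airybi(-2^(1/3)*c/2), c)


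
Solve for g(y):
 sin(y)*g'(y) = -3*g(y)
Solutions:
 g(y) = C1*(cos(y) + 1)^(3/2)/(cos(y) - 1)^(3/2)


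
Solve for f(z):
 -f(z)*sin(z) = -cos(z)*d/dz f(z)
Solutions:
 f(z) = C1/cos(z)


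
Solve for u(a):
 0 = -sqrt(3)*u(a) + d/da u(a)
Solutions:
 u(a) = C1*exp(sqrt(3)*a)


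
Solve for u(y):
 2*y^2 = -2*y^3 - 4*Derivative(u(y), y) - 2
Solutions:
 u(y) = C1 - y^4/8 - y^3/6 - y/2


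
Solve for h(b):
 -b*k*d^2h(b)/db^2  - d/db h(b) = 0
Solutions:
 h(b) = C1 + b^(((re(k) - 1)*re(k) + im(k)^2)/(re(k)^2 + im(k)^2))*(C2*sin(log(b)*Abs(im(k))/(re(k)^2 + im(k)^2)) + C3*cos(log(b)*im(k)/(re(k)^2 + im(k)^2)))


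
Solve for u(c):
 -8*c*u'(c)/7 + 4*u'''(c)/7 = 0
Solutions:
 u(c) = C1 + Integral(C2*airyai(2^(1/3)*c) + C3*airybi(2^(1/3)*c), c)


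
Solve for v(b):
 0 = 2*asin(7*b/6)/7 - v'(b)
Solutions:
 v(b) = C1 + 2*b*asin(7*b/6)/7 + 2*sqrt(36 - 49*b^2)/49


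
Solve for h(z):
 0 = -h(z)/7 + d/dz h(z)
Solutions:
 h(z) = C1*exp(z/7)


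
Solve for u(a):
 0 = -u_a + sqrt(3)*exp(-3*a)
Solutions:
 u(a) = C1 - sqrt(3)*exp(-3*a)/3


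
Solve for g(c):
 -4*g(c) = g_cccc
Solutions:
 g(c) = (C1*sin(c) + C2*cos(c))*exp(-c) + (C3*sin(c) + C4*cos(c))*exp(c)


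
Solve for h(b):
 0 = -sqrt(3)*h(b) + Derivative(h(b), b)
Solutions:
 h(b) = C1*exp(sqrt(3)*b)


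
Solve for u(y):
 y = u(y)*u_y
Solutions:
 u(y) = -sqrt(C1 + y^2)
 u(y) = sqrt(C1 + y^2)


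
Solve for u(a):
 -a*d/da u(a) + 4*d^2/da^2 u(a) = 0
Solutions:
 u(a) = C1 + C2*erfi(sqrt(2)*a/4)


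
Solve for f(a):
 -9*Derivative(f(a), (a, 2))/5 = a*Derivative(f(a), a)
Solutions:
 f(a) = C1 + C2*erf(sqrt(10)*a/6)


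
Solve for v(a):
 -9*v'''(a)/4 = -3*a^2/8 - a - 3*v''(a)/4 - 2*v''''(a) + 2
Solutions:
 v(a) = C1 + C2*a - a^4/24 - 13*a^3/18 - 23*a^2/6 + (C3*sin(sqrt(15)*a/16) + C4*cos(sqrt(15)*a/16))*exp(9*a/16)


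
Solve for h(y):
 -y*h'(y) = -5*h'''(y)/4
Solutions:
 h(y) = C1 + Integral(C2*airyai(10^(2/3)*y/5) + C3*airybi(10^(2/3)*y/5), y)


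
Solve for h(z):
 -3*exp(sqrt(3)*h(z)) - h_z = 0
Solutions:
 h(z) = sqrt(3)*(2*log(1/(C1 + 3*z)) - log(3))/6


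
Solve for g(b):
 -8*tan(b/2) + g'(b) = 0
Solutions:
 g(b) = C1 - 16*log(cos(b/2))


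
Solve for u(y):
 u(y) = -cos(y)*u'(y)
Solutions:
 u(y) = C1*sqrt(sin(y) - 1)/sqrt(sin(y) + 1)


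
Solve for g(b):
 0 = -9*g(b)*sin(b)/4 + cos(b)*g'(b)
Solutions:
 g(b) = C1/cos(b)^(9/4)


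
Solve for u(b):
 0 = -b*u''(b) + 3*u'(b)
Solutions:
 u(b) = C1 + C2*b^4


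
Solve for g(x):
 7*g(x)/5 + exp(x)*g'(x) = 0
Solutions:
 g(x) = C1*exp(7*exp(-x)/5)


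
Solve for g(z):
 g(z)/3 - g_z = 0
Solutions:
 g(z) = C1*exp(z/3)


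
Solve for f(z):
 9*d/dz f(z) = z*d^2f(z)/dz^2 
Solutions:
 f(z) = C1 + C2*z^10


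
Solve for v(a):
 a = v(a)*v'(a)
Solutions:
 v(a) = -sqrt(C1 + a^2)
 v(a) = sqrt(C1 + a^2)


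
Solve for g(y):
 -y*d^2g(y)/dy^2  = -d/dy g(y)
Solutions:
 g(y) = C1 + C2*y^2


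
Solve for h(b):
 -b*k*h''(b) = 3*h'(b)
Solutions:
 h(b) = C1 + b^(((re(k) - 3)*re(k) + im(k)^2)/(re(k)^2 + im(k)^2))*(C2*sin(3*log(b)*Abs(im(k))/(re(k)^2 + im(k)^2)) + C3*cos(3*log(b)*im(k)/(re(k)^2 + im(k)^2)))


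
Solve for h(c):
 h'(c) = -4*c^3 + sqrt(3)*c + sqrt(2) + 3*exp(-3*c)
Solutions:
 h(c) = C1 - c^4 + sqrt(3)*c^2/2 + sqrt(2)*c - exp(-3*c)


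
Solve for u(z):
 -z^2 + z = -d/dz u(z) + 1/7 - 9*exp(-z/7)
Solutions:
 u(z) = C1 + z^3/3 - z^2/2 + z/7 + 63*exp(-z/7)


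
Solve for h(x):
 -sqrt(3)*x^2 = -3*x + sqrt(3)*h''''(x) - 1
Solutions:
 h(x) = C1 + C2*x + C3*x^2 + C4*x^3 - x^6/360 + sqrt(3)*x^5/120 + sqrt(3)*x^4/72


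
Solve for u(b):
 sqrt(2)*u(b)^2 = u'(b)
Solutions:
 u(b) = -1/(C1 + sqrt(2)*b)


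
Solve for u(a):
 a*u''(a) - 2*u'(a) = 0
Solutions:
 u(a) = C1 + C2*a^3


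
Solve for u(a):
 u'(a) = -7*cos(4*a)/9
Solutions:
 u(a) = C1 - 7*sin(4*a)/36


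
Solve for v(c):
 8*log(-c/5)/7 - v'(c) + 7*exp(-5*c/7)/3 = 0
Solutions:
 v(c) = C1 + 8*c*log(-c)/7 + 8*c*(-log(5) - 1)/7 - 49*exp(-5*c/7)/15


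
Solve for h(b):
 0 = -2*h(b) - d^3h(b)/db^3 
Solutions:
 h(b) = C3*exp(-2^(1/3)*b) + (C1*sin(2^(1/3)*sqrt(3)*b/2) + C2*cos(2^(1/3)*sqrt(3)*b/2))*exp(2^(1/3)*b/2)


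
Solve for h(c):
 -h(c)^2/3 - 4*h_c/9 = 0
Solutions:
 h(c) = 4/(C1 + 3*c)


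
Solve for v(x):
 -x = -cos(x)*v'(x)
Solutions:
 v(x) = C1 + Integral(x/cos(x), x)


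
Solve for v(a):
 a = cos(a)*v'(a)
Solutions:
 v(a) = C1 + Integral(a/cos(a), a)


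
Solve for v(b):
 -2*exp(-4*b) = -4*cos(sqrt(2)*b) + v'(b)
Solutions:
 v(b) = C1 + 2*sqrt(2)*sin(sqrt(2)*b) + exp(-4*b)/2


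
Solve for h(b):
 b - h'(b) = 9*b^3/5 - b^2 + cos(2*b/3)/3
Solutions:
 h(b) = C1 - 9*b^4/20 + b^3/3 + b^2/2 - sin(2*b/3)/2


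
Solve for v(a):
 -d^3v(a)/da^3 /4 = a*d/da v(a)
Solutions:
 v(a) = C1 + Integral(C2*airyai(-2^(2/3)*a) + C3*airybi(-2^(2/3)*a), a)


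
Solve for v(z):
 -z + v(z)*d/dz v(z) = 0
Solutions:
 v(z) = -sqrt(C1 + z^2)
 v(z) = sqrt(C1 + z^2)


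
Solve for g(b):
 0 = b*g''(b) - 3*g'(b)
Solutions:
 g(b) = C1 + C2*b^4


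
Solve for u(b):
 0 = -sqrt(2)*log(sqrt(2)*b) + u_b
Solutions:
 u(b) = C1 + sqrt(2)*b*log(b) - sqrt(2)*b + sqrt(2)*b*log(2)/2


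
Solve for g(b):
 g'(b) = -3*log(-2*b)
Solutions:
 g(b) = C1 - 3*b*log(-b) + 3*b*(1 - log(2))


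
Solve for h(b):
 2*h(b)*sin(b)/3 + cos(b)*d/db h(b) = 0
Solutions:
 h(b) = C1*cos(b)^(2/3)


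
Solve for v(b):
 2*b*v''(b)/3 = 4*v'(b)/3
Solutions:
 v(b) = C1 + C2*b^3


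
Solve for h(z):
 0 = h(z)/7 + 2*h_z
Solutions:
 h(z) = C1*exp(-z/14)


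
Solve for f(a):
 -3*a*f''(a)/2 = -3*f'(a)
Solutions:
 f(a) = C1 + C2*a^3


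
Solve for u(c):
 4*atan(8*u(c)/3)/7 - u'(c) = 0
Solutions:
 Integral(1/atan(8*_y/3), (_y, u(c))) = C1 + 4*c/7


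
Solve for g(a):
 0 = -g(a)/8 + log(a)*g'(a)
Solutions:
 g(a) = C1*exp(li(a)/8)


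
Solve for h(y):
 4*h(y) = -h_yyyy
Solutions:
 h(y) = (C1*sin(y) + C2*cos(y))*exp(-y) + (C3*sin(y) + C4*cos(y))*exp(y)


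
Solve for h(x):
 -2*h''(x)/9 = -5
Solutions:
 h(x) = C1 + C2*x + 45*x^2/4


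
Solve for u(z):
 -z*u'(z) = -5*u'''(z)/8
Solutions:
 u(z) = C1 + Integral(C2*airyai(2*5^(2/3)*z/5) + C3*airybi(2*5^(2/3)*z/5), z)


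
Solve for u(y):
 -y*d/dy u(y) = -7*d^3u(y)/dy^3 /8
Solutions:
 u(y) = C1 + Integral(C2*airyai(2*7^(2/3)*y/7) + C3*airybi(2*7^(2/3)*y/7), y)


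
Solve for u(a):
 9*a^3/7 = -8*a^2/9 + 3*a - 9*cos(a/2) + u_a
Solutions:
 u(a) = C1 + 9*a^4/28 + 8*a^3/27 - 3*a^2/2 + 18*sin(a/2)


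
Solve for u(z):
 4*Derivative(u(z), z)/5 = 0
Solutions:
 u(z) = C1


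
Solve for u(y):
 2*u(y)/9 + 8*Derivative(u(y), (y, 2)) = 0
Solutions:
 u(y) = C1*sin(y/6) + C2*cos(y/6)


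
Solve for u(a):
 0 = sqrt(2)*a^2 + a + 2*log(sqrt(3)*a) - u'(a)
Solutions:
 u(a) = C1 + sqrt(2)*a^3/3 + a^2/2 + 2*a*log(a) - 2*a + a*log(3)


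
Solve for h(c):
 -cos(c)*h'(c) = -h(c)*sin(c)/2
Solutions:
 h(c) = C1/sqrt(cos(c))


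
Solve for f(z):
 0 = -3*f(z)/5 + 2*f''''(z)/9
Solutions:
 f(z) = C1*exp(-30^(3/4)*z/10) + C2*exp(30^(3/4)*z/10) + C3*sin(30^(3/4)*z/10) + C4*cos(30^(3/4)*z/10)


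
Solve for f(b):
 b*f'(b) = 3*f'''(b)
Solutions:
 f(b) = C1 + Integral(C2*airyai(3^(2/3)*b/3) + C3*airybi(3^(2/3)*b/3), b)


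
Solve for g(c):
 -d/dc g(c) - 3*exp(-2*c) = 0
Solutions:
 g(c) = C1 + 3*exp(-2*c)/2


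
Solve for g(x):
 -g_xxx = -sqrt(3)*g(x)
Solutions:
 g(x) = C3*exp(3^(1/6)*x) + (C1*sin(3^(2/3)*x/2) + C2*cos(3^(2/3)*x/2))*exp(-3^(1/6)*x/2)


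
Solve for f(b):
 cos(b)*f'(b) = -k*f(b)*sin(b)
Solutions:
 f(b) = C1*exp(k*log(cos(b)))


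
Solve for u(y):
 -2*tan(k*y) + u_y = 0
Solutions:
 u(y) = C1 + 2*Piecewise((-log(cos(k*y))/k, Ne(k, 0)), (0, True))


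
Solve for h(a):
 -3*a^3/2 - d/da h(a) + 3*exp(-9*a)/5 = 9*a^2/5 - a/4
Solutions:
 h(a) = C1 - 3*a^4/8 - 3*a^3/5 + a^2/8 - exp(-9*a)/15


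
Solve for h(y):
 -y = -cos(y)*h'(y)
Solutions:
 h(y) = C1 + Integral(y/cos(y), y)


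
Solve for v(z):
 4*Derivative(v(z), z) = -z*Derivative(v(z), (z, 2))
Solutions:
 v(z) = C1 + C2/z^3


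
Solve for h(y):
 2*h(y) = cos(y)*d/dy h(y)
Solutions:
 h(y) = C1*(sin(y) + 1)/(sin(y) - 1)


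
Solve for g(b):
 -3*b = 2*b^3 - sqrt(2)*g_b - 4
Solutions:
 g(b) = C1 + sqrt(2)*b^4/4 + 3*sqrt(2)*b^2/4 - 2*sqrt(2)*b


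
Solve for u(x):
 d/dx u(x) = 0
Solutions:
 u(x) = C1


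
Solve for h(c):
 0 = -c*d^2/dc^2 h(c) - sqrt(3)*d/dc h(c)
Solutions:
 h(c) = C1 + C2*c^(1 - sqrt(3))


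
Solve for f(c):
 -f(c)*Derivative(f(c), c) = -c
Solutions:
 f(c) = -sqrt(C1 + c^2)
 f(c) = sqrt(C1 + c^2)


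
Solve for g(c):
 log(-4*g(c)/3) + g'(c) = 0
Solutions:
 Integral(1/(log(-_y) - log(3) + 2*log(2)), (_y, g(c))) = C1 - c


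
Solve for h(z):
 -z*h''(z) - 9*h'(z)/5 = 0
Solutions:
 h(z) = C1 + C2/z^(4/5)


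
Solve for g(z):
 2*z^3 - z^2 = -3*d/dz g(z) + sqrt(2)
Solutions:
 g(z) = C1 - z^4/6 + z^3/9 + sqrt(2)*z/3


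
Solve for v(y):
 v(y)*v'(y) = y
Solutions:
 v(y) = -sqrt(C1 + y^2)
 v(y) = sqrt(C1 + y^2)


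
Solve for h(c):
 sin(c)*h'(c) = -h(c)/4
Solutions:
 h(c) = C1*(cos(c) + 1)^(1/8)/(cos(c) - 1)^(1/8)


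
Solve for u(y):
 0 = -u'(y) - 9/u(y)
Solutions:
 u(y) = -sqrt(C1 - 18*y)
 u(y) = sqrt(C1 - 18*y)


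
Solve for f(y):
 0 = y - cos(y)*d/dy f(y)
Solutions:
 f(y) = C1 + Integral(y/cos(y), y)


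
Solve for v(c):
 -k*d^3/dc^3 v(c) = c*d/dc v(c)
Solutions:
 v(c) = C1 + Integral(C2*airyai(c*(-1/k)^(1/3)) + C3*airybi(c*(-1/k)^(1/3)), c)


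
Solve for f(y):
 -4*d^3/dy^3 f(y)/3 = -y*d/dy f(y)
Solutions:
 f(y) = C1 + Integral(C2*airyai(6^(1/3)*y/2) + C3*airybi(6^(1/3)*y/2), y)


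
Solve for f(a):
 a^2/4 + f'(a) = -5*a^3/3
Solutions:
 f(a) = C1 - 5*a^4/12 - a^3/12


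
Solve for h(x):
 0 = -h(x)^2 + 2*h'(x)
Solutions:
 h(x) = -2/(C1 + x)


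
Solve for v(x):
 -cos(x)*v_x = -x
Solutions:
 v(x) = C1 + Integral(x/cos(x), x)


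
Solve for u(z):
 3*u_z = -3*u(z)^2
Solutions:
 u(z) = 1/(C1 + z)


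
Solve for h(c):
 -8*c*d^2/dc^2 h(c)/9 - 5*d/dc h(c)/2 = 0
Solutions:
 h(c) = C1 + C2/c^(29/16)


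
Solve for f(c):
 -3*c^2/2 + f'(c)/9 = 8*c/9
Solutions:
 f(c) = C1 + 9*c^3/2 + 4*c^2


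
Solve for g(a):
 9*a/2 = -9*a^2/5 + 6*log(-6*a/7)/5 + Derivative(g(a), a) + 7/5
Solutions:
 g(a) = C1 + 3*a^3/5 + 9*a^2/4 - 6*a*log(-a)/5 + a*(-6*log(6) - 1 + 6*log(7))/5


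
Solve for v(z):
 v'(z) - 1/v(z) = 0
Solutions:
 v(z) = -sqrt(C1 + 2*z)
 v(z) = sqrt(C1 + 2*z)


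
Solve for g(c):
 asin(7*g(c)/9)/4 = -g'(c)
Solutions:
 Integral(1/asin(7*_y/9), (_y, g(c))) = C1 - c/4


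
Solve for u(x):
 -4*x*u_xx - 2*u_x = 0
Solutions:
 u(x) = C1 + C2*sqrt(x)


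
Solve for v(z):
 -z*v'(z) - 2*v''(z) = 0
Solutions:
 v(z) = C1 + C2*erf(z/2)


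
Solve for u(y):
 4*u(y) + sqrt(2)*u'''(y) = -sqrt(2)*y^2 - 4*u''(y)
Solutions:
 u(y) = C1*exp(y*(-4*sqrt(2) + 8/(3*sqrt(354) + 43*sqrt(2))^(1/3) + (3*sqrt(354) + 43*sqrt(2))^(1/3))/6)*sin(sqrt(3)*y*(-(3*sqrt(354) + 43*sqrt(2))^(1/3) + 8/(3*sqrt(354) + 43*sqrt(2))^(1/3))/6) + C2*exp(y*(-4*sqrt(2) + 8/(3*sqrt(354) + 43*sqrt(2))^(1/3) + (3*sqrt(354) + 43*sqrt(2))^(1/3))/6)*cos(sqrt(3)*y*(-(3*sqrt(354) + 43*sqrt(2))^(1/3) + 8/(3*sqrt(354) + 43*sqrt(2))^(1/3))/6) + C3*exp(-y*(8/(3*sqrt(354) + 43*sqrt(2))^(1/3) + 2*sqrt(2) + (3*sqrt(354) + 43*sqrt(2))^(1/3))/3) - sqrt(2)*y^2/4 + sqrt(2)/2


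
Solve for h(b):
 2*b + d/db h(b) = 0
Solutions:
 h(b) = C1 - b^2


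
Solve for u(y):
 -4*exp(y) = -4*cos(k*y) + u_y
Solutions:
 u(y) = C1 - 4*exp(y) + 4*sin(k*y)/k


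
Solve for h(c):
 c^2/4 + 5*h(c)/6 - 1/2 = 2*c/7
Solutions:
 h(c) = -3*c^2/10 + 12*c/35 + 3/5


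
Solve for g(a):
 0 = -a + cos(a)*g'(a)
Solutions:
 g(a) = C1 + Integral(a/cos(a), a)


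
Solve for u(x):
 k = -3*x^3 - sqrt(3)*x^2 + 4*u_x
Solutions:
 u(x) = C1 + k*x/4 + 3*x^4/16 + sqrt(3)*x^3/12


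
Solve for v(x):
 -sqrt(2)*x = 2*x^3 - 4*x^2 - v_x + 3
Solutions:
 v(x) = C1 + x^4/2 - 4*x^3/3 + sqrt(2)*x^2/2 + 3*x


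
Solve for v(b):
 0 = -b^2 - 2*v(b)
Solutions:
 v(b) = -b^2/2


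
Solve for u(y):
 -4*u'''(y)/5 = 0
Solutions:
 u(y) = C1 + C2*y + C3*y^2


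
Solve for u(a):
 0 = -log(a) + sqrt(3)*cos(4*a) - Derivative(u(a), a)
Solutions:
 u(a) = C1 - a*log(a) + a + sqrt(3)*sin(4*a)/4


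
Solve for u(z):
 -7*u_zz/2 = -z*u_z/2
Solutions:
 u(z) = C1 + C2*erfi(sqrt(14)*z/14)


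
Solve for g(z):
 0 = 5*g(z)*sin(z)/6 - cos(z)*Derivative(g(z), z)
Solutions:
 g(z) = C1/cos(z)^(5/6)


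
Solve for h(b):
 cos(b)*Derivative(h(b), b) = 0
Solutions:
 h(b) = C1


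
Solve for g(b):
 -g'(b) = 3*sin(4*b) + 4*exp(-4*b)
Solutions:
 g(b) = C1 + 3*cos(4*b)/4 + exp(-4*b)


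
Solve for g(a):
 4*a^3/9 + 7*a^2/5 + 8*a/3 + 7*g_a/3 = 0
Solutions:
 g(a) = C1 - a^4/21 - a^3/5 - 4*a^2/7


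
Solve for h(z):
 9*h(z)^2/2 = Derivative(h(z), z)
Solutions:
 h(z) = -2/(C1 + 9*z)


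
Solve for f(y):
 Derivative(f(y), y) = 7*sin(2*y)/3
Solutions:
 f(y) = C1 - 7*cos(2*y)/6


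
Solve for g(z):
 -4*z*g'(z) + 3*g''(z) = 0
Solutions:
 g(z) = C1 + C2*erfi(sqrt(6)*z/3)


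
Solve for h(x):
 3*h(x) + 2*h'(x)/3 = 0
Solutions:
 h(x) = C1*exp(-9*x/2)


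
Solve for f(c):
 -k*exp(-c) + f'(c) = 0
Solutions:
 f(c) = C1 - k*exp(-c)


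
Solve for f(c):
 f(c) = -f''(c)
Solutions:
 f(c) = C1*sin(c) + C2*cos(c)


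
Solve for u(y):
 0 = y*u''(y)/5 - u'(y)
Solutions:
 u(y) = C1 + C2*y^6


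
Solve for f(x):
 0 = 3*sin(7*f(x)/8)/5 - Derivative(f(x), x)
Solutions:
 -3*x/5 + 4*log(cos(7*f(x)/8) - 1)/7 - 4*log(cos(7*f(x)/8) + 1)/7 = C1


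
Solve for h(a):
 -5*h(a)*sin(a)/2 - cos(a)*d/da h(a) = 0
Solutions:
 h(a) = C1*cos(a)^(5/2)


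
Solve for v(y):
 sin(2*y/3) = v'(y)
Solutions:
 v(y) = C1 - 3*cos(2*y/3)/2


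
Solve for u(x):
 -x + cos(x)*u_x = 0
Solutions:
 u(x) = C1 + Integral(x/cos(x), x)


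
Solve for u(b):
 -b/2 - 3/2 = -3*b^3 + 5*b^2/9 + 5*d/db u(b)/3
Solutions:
 u(b) = C1 + 9*b^4/20 - b^3/9 - 3*b^2/20 - 9*b/10


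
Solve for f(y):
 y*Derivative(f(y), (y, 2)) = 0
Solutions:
 f(y) = C1 + C2*y


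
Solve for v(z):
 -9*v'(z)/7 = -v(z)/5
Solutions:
 v(z) = C1*exp(7*z/45)


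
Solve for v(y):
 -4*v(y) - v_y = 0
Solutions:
 v(y) = C1*exp(-4*y)


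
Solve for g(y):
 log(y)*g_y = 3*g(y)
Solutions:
 g(y) = C1*exp(3*li(y))


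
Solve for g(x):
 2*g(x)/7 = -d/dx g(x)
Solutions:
 g(x) = C1*exp(-2*x/7)


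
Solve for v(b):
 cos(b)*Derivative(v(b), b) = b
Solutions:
 v(b) = C1 + Integral(b/cos(b), b)


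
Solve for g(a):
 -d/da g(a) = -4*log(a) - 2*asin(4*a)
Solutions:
 g(a) = C1 + 4*a*log(a) + 2*a*asin(4*a) - 4*a + sqrt(1 - 16*a^2)/2


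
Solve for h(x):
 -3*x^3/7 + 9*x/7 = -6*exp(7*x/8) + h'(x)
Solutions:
 h(x) = C1 - 3*x^4/28 + 9*x^2/14 + 48*exp(7*x/8)/7


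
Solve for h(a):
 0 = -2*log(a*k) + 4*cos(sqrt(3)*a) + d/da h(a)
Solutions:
 h(a) = C1 + 2*a*log(a*k) - 2*a - 4*sqrt(3)*sin(sqrt(3)*a)/3


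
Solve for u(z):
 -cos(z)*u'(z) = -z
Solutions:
 u(z) = C1 + Integral(z/cos(z), z)


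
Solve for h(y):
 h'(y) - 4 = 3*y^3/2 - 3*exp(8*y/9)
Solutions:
 h(y) = C1 + 3*y^4/8 + 4*y - 27*exp(8*y/9)/8


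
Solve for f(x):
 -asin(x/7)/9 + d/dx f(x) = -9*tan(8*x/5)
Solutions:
 f(x) = C1 + x*asin(x/7)/9 + sqrt(49 - x^2)/9 + 45*log(cos(8*x/5))/8


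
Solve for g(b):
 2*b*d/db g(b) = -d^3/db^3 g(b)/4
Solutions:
 g(b) = C1 + Integral(C2*airyai(-2*b) + C3*airybi(-2*b), b)


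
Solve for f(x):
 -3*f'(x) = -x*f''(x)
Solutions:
 f(x) = C1 + C2*x^4


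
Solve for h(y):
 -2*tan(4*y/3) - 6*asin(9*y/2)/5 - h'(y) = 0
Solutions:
 h(y) = C1 - 6*y*asin(9*y/2)/5 - 2*sqrt(4 - 81*y^2)/15 + 3*log(cos(4*y/3))/2


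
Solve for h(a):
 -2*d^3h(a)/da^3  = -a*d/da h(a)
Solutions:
 h(a) = C1 + Integral(C2*airyai(2^(2/3)*a/2) + C3*airybi(2^(2/3)*a/2), a)


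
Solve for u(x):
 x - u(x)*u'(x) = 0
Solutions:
 u(x) = -sqrt(C1 + x^2)
 u(x) = sqrt(C1 + x^2)


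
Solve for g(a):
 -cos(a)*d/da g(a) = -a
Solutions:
 g(a) = C1 + Integral(a/cos(a), a)


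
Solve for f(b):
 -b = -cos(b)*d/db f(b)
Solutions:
 f(b) = C1 + Integral(b/cos(b), b)


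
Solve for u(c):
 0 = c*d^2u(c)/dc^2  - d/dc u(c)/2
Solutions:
 u(c) = C1 + C2*c^(3/2)


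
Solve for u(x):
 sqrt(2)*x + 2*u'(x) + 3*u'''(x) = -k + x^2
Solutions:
 u(x) = C1 + C2*sin(sqrt(6)*x/3) + C3*cos(sqrt(6)*x/3) - k*x/2 + x^3/6 - sqrt(2)*x^2/4 - 3*x/2


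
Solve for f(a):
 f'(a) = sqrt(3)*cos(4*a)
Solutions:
 f(a) = C1 + sqrt(3)*sin(4*a)/4


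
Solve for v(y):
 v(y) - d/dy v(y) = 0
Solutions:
 v(y) = C1*exp(y)


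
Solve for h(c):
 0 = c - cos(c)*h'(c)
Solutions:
 h(c) = C1 + Integral(c/cos(c), c)


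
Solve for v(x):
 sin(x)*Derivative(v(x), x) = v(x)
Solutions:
 v(x) = C1*sqrt(cos(x) - 1)/sqrt(cos(x) + 1)


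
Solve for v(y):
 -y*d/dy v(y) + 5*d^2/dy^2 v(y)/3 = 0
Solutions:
 v(y) = C1 + C2*erfi(sqrt(30)*y/10)


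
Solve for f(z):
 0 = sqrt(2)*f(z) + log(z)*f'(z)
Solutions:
 f(z) = C1*exp(-sqrt(2)*li(z))


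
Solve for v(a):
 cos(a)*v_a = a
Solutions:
 v(a) = C1 + Integral(a/cos(a), a)


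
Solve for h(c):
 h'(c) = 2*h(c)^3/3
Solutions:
 h(c) = -sqrt(6)*sqrt(-1/(C1 + 2*c))/2
 h(c) = sqrt(6)*sqrt(-1/(C1 + 2*c))/2


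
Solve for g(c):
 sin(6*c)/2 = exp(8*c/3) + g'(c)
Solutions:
 g(c) = C1 - 3*exp(8*c/3)/8 - cos(6*c)/12


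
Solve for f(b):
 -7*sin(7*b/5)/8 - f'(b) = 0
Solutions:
 f(b) = C1 + 5*cos(7*b/5)/8


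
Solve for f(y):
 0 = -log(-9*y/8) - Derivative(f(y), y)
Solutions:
 f(y) = C1 - y*log(-y) + y*(-2*log(3) + 1 + 3*log(2))


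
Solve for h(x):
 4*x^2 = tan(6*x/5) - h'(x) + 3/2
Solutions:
 h(x) = C1 - 4*x^3/3 + 3*x/2 - 5*log(cos(6*x/5))/6


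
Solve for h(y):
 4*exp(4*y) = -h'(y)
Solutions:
 h(y) = C1 - exp(4*y)


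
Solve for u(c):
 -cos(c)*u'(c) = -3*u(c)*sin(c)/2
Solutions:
 u(c) = C1/cos(c)^(3/2)


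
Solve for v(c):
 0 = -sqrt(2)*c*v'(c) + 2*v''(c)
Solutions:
 v(c) = C1 + C2*erfi(2^(1/4)*c/2)


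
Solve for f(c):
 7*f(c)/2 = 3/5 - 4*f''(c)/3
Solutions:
 f(c) = C1*sin(sqrt(42)*c/4) + C2*cos(sqrt(42)*c/4) + 6/35


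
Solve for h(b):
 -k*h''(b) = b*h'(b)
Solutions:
 h(b) = C1 + C2*sqrt(k)*erf(sqrt(2)*b*sqrt(1/k)/2)


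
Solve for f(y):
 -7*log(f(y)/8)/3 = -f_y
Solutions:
 3*Integral(1/(-log(_y) + 3*log(2)), (_y, f(y)))/7 = C1 - y


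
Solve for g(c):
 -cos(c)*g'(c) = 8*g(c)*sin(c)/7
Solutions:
 g(c) = C1*cos(c)^(8/7)


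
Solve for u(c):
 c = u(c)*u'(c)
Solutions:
 u(c) = -sqrt(C1 + c^2)
 u(c) = sqrt(C1 + c^2)


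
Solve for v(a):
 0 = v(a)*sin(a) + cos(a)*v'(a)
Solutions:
 v(a) = C1*cos(a)


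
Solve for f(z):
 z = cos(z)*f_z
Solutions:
 f(z) = C1 + Integral(z/cos(z), z)


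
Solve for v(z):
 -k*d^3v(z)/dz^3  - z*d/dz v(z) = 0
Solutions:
 v(z) = C1 + Integral(C2*airyai(z*(-1/k)^(1/3)) + C3*airybi(z*(-1/k)^(1/3)), z)


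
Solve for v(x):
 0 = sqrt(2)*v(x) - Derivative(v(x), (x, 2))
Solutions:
 v(x) = C1*exp(-2^(1/4)*x) + C2*exp(2^(1/4)*x)


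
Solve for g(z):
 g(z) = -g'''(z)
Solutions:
 g(z) = C3*exp(-z) + (C1*sin(sqrt(3)*z/2) + C2*cos(sqrt(3)*z/2))*exp(z/2)


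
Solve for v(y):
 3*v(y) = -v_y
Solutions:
 v(y) = C1*exp(-3*y)


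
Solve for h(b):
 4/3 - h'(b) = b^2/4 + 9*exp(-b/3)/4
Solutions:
 h(b) = C1 - b^3/12 + 4*b/3 + 27*exp(-b/3)/4


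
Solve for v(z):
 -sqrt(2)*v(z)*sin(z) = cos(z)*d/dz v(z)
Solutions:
 v(z) = C1*cos(z)^(sqrt(2))


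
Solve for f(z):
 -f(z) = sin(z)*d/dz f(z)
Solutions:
 f(z) = C1*sqrt(cos(z) + 1)/sqrt(cos(z) - 1)


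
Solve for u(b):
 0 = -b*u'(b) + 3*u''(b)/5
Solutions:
 u(b) = C1 + C2*erfi(sqrt(30)*b/6)


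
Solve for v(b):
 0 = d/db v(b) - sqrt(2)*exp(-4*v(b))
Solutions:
 v(b) = log(-I*(C1 + 4*sqrt(2)*b)^(1/4))
 v(b) = log(I*(C1 + 4*sqrt(2)*b)^(1/4))
 v(b) = log(-(C1 + 4*sqrt(2)*b)^(1/4))
 v(b) = log(C1 + 4*sqrt(2)*b)/4


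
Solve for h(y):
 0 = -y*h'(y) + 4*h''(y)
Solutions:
 h(y) = C1 + C2*erfi(sqrt(2)*y/4)


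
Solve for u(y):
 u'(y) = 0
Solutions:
 u(y) = C1


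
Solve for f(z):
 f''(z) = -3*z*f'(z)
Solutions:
 f(z) = C1 + C2*erf(sqrt(6)*z/2)


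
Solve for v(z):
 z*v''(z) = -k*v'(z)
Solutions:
 v(z) = C1 + z^(1 - re(k))*(C2*sin(log(z)*Abs(im(k))) + C3*cos(log(z)*im(k)))


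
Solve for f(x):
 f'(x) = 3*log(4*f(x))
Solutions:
 -Integral(1/(log(_y) + 2*log(2)), (_y, f(x)))/3 = C1 - x


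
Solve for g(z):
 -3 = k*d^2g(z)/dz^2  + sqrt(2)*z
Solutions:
 g(z) = C1 + C2*z - sqrt(2)*z^3/(6*k) - 3*z^2/(2*k)


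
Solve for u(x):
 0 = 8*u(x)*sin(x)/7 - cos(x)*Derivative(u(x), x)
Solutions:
 u(x) = C1/cos(x)^(8/7)


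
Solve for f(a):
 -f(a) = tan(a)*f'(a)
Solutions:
 f(a) = C1/sin(a)


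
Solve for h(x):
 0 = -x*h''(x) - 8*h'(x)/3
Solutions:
 h(x) = C1 + C2/x^(5/3)


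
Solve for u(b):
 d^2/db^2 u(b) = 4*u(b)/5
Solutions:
 u(b) = C1*exp(-2*sqrt(5)*b/5) + C2*exp(2*sqrt(5)*b/5)


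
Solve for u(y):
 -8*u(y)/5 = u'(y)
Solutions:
 u(y) = C1*exp(-8*y/5)


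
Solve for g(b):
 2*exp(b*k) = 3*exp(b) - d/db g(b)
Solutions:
 g(b) = C1 + 3*exp(b) - 2*exp(b*k)/k


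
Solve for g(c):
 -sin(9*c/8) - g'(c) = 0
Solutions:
 g(c) = C1 + 8*cos(9*c/8)/9


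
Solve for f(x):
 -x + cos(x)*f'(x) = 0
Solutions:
 f(x) = C1 + Integral(x/cos(x), x)


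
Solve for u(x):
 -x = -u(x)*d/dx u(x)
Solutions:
 u(x) = -sqrt(C1 + x^2)
 u(x) = sqrt(C1 + x^2)


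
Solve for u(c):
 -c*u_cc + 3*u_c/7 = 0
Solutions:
 u(c) = C1 + C2*c^(10/7)


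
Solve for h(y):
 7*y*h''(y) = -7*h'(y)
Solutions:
 h(y) = C1 + C2*log(y)


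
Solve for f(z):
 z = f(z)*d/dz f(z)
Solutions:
 f(z) = -sqrt(C1 + z^2)
 f(z) = sqrt(C1 + z^2)


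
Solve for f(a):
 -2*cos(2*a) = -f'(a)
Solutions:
 f(a) = C1 + sin(2*a)


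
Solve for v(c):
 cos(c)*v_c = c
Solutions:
 v(c) = C1 + Integral(c/cos(c), c)


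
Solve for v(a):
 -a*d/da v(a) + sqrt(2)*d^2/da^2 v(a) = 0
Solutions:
 v(a) = C1 + C2*erfi(2^(1/4)*a/2)


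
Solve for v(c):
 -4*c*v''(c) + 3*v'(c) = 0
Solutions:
 v(c) = C1 + C2*c^(7/4)


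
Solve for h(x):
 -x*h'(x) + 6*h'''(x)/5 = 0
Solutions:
 h(x) = C1 + Integral(C2*airyai(5^(1/3)*6^(2/3)*x/6) + C3*airybi(5^(1/3)*6^(2/3)*x/6), x)


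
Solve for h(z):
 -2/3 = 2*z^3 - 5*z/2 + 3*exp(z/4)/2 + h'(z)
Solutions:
 h(z) = C1 - z^4/2 + 5*z^2/4 - 2*z/3 - 6*exp(z/4)


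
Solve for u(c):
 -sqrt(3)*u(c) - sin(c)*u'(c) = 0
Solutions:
 u(c) = C1*(cos(c) + 1)^(sqrt(3)/2)/(cos(c) - 1)^(sqrt(3)/2)


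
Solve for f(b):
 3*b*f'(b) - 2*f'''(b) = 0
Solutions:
 f(b) = C1 + Integral(C2*airyai(2^(2/3)*3^(1/3)*b/2) + C3*airybi(2^(2/3)*3^(1/3)*b/2), b)


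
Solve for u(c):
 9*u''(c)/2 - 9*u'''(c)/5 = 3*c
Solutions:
 u(c) = C1 + C2*c + C3*exp(5*c/2) + c^3/9 + 2*c^2/15


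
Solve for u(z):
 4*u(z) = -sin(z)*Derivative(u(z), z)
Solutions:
 u(z) = C1*(cos(z)^2 + 2*cos(z) + 1)/(cos(z)^2 - 2*cos(z) + 1)


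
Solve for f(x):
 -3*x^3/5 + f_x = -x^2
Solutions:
 f(x) = C1 + 3*x^4/20 - x^3/3


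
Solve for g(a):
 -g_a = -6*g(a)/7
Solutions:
 g(a) = C1*exp(6*a/7)


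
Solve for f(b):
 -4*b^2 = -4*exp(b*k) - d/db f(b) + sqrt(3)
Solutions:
 f(b) = C1 + 4*b^3/3 + sqrt(3)*b - 4*exp(b*k)/k


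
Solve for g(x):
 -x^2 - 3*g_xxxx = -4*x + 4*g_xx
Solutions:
 g(x) = C1 + C2*x + C3*sin(2*sqrt(3)*x/3) + C4*cos(2*sqrt(3)*x/3) - x^4/48 + x^3/6 + 3*x^2/16


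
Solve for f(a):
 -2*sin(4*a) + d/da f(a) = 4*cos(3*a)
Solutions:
 f(a) = C1 + 4*sin(3*a)/3 - cos(4*a)/2


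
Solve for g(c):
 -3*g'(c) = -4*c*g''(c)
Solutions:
 g(c) = C1 + C2*c^(7/4)


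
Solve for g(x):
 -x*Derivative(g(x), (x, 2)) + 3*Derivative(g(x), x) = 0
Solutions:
 g(x) = C1 + C2*x^4


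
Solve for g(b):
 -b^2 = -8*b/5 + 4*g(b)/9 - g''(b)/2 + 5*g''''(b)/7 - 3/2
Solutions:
 g(b) = -9*b^2/4 + 18*b/5 + (C1*sin(5^(3/4)*sqrt(6)*7^(1/4)*b*sin(atan(sqrt(1799)/21)/2)/15) + C2*cos(5^(3/4)*sqrt(6)*7^(1/4)*b*sin(atan(sqrt(1799)/21)/2)/15))*exp(-5^(3/4)*sqrt(6)*7^(1/4)*b*cos(atan(sqrt(1799)/21)/2)/15) + (C3*sin(5^(3/4)*sqrt(6)*7^(1/4)*b*sin(atan(sqrt(1799)/21)/2)/15) + C4*cos(5^(3/4)*sqrt(6)*7^(1/4)*b*sin(atan(sqrt(1799)/21)/2)/15))*exp(5^(3/4)*sqrt(6)*7^(1/4)*b*cos(atan(sqrt(1799)/21)/2)/15) - 27/16


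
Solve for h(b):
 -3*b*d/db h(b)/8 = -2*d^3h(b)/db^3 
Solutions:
 h(b) = C1 + Integral(C2*airyai(2^(2/3)*3^(1/3)*b/4) + C3*airybi(2^(2/3)*3^(1/3)*b/4), b)


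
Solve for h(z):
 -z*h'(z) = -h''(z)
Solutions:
 h(z) = C1 + C2*erfi(sqrt(2)*z/2)


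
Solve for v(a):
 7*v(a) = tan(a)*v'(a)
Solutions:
 v(a) = C1*sin(a)^7


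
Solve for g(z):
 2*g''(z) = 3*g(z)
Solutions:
 g(z) = C1*exp(-sqrt(6)*z/2) + C2*exp(sqrt(6)*z/2)


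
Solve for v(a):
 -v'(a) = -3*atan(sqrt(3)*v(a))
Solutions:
 Integral(1/atan(sqrt(3)*_y), (_y, v(a))) = C1 + 3*a


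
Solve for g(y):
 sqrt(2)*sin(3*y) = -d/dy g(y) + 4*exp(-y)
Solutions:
 g(y) = C1 + sqrt(2)*cos(3*y)/3 - 4*exp(-y)


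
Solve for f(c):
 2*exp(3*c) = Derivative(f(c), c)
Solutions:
 f(c) = C1 + 2*exp(3*c)/3


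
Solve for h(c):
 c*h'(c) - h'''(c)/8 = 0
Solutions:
 h(c) = C1 + Integral(C2*airyai(2*c) + C3*airybi(2*c), c)


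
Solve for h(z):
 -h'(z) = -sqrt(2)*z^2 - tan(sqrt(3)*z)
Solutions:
 h(z) = C1 + sqrt(2)*z^3/3 - sqrt(3)*log(cos(sqrt(3)*z))/3


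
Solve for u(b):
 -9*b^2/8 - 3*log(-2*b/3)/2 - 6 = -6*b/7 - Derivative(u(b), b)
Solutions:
 u(b) = C1 + 3*b^3/8 - 3*b^2/7 + 3*b*log(-b)/2 + b*(-2*log(3) + log(2) + log(6)/2 + 9/2)


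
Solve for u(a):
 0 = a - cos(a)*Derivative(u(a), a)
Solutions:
 u(a) = C1 + Integral(a/cos(a), a)


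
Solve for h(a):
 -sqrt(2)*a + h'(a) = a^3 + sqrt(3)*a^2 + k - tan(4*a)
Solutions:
 h(a) = C1 + a^4/4 + sqrt(3)*a^3/3 + sqrt(2)*a^2/2 + a*k + log(cos(4*a))/4


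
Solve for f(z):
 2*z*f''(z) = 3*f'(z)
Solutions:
 f(z) = C1 + C2*z^(5/2)


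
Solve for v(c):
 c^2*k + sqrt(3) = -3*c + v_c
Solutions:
 v(c) = C1 + c^3*k/3 + 3*c^2/2 + sqrt(3)*c


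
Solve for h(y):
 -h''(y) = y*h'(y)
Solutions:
 h(y) = C1 + C2*erf(sqrt(2)*y/2)


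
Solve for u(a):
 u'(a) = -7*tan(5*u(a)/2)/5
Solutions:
 u(a) = -2*asin(C1*exp(-7*a/2))/5 + 2*pi/5
 u(a) = 2*asin(C1*exp(-7*a/2))/5


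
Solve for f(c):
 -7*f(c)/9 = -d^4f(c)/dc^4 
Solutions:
 f(c) = C1*exp(-sqrt(3)*7^(1/4)*c/3) + C2*exp(sqrt(3)*7^(1/4)*c/3) + C3*sin(sqrt(3)*7^(1/4)*c/3) + C4*cos(sqrt(3)*7^(1/4)*c/3)


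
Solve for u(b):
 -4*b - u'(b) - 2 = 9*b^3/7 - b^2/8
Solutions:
 u(b) = C1 - 9*b^4/28 + b^3/24 - 2*b^2 - 2*b


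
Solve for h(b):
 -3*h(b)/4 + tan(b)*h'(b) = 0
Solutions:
 h(b) = C1*sin(b)^(3/4)


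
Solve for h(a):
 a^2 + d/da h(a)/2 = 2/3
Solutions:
 h(a) = C1 - 2*a^3/3 + 4*a/3


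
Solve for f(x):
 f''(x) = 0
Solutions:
 f(x) = C1 + C2*x


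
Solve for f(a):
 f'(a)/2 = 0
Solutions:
 f(a) = C1


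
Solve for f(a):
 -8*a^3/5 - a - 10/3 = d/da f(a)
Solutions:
 f(a) = C1 - 2*a^4/5 - a^2/2 - 10*a/3


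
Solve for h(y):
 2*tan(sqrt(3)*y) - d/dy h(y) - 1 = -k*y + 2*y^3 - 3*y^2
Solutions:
 h(y) = C1 + k*y^2/2 - y^4/2 + y^3 - y - 2*sqrt(3)*log(cos(sqrt(3)*y))/3


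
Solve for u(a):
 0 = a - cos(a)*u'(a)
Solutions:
 u(a) = C1 + Integral(a/cos(a), a)


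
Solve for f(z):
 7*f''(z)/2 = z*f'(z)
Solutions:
 f(z) = C1 + C2*erfi(sqrt(7)*z/7)


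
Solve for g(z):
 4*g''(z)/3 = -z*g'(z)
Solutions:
 g(z) = C1 + C2*erf(sqrt(6)*z/4)


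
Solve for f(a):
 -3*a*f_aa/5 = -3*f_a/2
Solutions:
 f(a) = C1 + C2*a^(7/2)


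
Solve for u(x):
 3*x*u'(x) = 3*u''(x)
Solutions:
 u(x) = C1 + C2*erfi(sqrt(2)*x/2)


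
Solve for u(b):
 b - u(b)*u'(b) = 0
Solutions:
 u(b) = -sqrt(C1 + b^2)
 u(b) = sqrt(C1 + b^2)


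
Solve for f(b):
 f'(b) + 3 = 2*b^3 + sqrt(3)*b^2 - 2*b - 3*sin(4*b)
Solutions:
 f(b) = C1 + b^4/2 + sqrt(3)*b^3/3 - b^2 - 3*b + 3*cos(4*b)/4


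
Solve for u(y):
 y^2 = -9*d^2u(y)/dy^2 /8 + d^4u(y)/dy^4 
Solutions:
 u(y) = C1 + C2*y + C3*exp(-3*sqrt(2)*y/4) + C4*exp(3*sqrt(2)*y/4) - 2*y^4/27 - 64*y^2/81


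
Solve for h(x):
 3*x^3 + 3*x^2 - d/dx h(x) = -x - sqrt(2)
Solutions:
 h(x) = C1 + 3*x^4/4 + x^3 + x^2/2 + sqrt(2)*x


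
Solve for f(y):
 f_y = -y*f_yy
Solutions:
 f(y) = C1 + C2*log(y)


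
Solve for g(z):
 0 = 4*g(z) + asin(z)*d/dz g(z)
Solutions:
 g(z) = C1*exp(-4*Integral(1/asin(z), z))


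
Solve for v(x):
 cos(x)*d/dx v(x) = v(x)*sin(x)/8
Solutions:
 v(x) = C1/cos(x)^(1/8)


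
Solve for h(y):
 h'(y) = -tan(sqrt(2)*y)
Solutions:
 h(y) = C1 + sqrt(2)*log(cos(sqrt(2)*y))/2


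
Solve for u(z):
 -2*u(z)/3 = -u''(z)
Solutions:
 u(z) = C1*exp(-sqrt(6)*z/3) + C2*exp(sqrt(6)*z/3)


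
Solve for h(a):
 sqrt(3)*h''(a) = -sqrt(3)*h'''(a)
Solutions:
 h(a) = C1 + C2*a + C3*exp(-a)


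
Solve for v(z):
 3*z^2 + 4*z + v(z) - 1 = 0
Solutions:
 v(z) = -3*z^2 - 4*z + 1


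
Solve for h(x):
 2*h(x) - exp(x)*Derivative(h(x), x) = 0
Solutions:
 h(x) = C1*exp(-2*exp(-x))


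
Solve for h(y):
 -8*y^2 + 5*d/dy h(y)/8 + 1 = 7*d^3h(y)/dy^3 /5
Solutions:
 h(y) = C1 + C2*exp(-5*sqrt(14)*y/28) + C3*exp(5*sqrt(14)*y/28) + 64*y^3/15 + 6968*y/125


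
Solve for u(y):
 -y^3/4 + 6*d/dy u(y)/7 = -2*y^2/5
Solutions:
 u(y) = C1 + 7*y^4/96 - 7*y^3/45


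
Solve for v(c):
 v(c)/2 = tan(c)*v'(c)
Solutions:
 v(c) = C1*sqrt(sin(c))


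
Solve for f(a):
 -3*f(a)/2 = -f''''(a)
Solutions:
 f(a) = C1*exp(-2^(3/4)*3^(1/4)*a/2) + C2*exp(2^(3/4)*3^(1/4)*a/2) + C3*sin(2^(3/4)*3^(1/4)*a/2) + C4*cos(2^(3/4)*3^(1/4)*a/2)


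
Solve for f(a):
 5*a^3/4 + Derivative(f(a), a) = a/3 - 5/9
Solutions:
 f(a) = C1 - 5*a^4/16 + a^2/6 - 5*a/9


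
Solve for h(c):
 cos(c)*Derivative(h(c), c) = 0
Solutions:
 h(c) = C1


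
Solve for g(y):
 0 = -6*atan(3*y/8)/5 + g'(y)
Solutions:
 g(y) = C1 + 6*y*atan(3*y/8)/5 - 8*log(9*y^2 + 64)/5


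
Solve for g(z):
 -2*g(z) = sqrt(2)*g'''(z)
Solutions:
 g(z) = C3*exp(-2^(1/6)*z) + (C1*sin(2^(1/6)*sqrt(3)*z/2) + C2*cos(2^(1/6)*sqrt(3)*z/2))*exp(2^(1/6)*z/2)


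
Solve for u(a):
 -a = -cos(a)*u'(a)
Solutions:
 u(a) = C1 + Integral(a/cos(a), a)


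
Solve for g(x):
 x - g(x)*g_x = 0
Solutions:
 g(x) = -sqrt(C1 + x^2)
 g(x) = sqrt(C1 + x^2)


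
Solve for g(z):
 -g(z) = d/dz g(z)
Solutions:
 g(z) = C1*exp(-z)


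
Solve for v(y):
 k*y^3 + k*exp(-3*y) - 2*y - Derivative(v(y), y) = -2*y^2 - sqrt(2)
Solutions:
 v(y) = C1 + k*y^4/4 - k*exp(-3*y)/3 + 2*y^3/3 - y^2 + sqrt(2)*y


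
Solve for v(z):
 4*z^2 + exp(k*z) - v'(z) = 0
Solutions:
 v(z) = C1 + 4*z^3/3 + exp(k*z)/k


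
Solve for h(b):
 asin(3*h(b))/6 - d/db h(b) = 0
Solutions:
 Integral(1/asin(3*_y), (_y, h(b))) = C1 + b/6


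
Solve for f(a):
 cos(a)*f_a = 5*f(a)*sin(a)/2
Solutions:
 f(a) = C1/cos(a)^(5/2)


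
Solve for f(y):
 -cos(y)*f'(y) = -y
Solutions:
 f(y) = C1 + Integral(y/cos(y), y)


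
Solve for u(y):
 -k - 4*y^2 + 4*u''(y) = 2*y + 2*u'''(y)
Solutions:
 u(y) = C1 + C2*y + C3*exp(2*y) + y^4/12 + y^3/4 + y^2*(k + 3)/8


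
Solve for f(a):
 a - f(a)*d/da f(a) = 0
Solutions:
 f(a) = -sqrt(C1 + a^2)
 f(a) = sqrt(C1 + a^2)


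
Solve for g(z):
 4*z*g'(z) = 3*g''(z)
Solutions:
 g(z) = C1 + C2*erfi(sqrt(6)*z/3)


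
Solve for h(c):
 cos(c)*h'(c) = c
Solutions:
 h(c) = C1 + Integral(c/cos(c), c)


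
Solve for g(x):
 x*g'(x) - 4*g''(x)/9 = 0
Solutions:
 g(x) = C1 + C2*erfi(3*sqrt(2)*x/4)


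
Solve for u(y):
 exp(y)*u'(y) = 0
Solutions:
 u(y) = C1


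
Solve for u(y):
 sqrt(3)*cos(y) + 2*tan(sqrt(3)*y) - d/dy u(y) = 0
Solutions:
 u(y) = C1 - 2*sqrt(3)*log(cos(sqrt(3)*y))/3 + sqrt(3)*sin(y)


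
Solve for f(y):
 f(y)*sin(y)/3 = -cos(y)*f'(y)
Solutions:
 f(y) = C1*cos(y)^(1/3)


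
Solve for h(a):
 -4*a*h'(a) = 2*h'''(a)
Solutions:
 h(a) = C1 + Integral(C2*airyai(-2^(1/3)*a) + C3*airybi(-2^(1/3)*a), a)


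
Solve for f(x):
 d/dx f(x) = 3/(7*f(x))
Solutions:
 f(x) = -sqrt(C1 + 42*x)/7
 f(x) = sqrt(C1 + 42*x)/7


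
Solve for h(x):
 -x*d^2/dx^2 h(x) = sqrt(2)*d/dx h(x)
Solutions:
 h(x) = C1 + C2*x^(1 - sqrt(2))


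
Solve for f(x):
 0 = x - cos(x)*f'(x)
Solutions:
 f(x) = C1 + Integral(x/cos(x), x)


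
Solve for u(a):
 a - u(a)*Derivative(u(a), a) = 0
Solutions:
 u(a) = -sqrt(C1 + a^2)
 u(a) = sqrt(C1 + a^2)


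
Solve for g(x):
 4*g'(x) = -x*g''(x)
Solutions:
 g(x) = C1 + C2/x^3


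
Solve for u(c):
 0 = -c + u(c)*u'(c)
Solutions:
 u(c) = -sqrt(C1 + c^2)
 u(c) = sqrt(C1 + c^2)


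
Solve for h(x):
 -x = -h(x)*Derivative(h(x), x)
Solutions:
 h(x) = -sqrt(C1 + x^2)
 h(x) = sqrt(C1 + x^2)


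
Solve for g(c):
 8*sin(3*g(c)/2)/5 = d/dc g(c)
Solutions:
 -8*c/5 + log(cos(3*g(c)/2) - 1)/3 - log(cos(3*g(c)/2) + 1)/3 = C1


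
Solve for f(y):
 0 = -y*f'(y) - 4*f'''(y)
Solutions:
 f(y) = C1 + Integral(C2*airyai(-2^(1/3)*y/2) + C3*airybi(-2^(1/3)*y/2), y)


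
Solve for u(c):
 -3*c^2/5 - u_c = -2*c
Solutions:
 u(c) = C1 - c^3/5 + c^2


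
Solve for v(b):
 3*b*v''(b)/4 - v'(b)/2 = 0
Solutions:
 v(b) = C1 + C2*b^(5/3)
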